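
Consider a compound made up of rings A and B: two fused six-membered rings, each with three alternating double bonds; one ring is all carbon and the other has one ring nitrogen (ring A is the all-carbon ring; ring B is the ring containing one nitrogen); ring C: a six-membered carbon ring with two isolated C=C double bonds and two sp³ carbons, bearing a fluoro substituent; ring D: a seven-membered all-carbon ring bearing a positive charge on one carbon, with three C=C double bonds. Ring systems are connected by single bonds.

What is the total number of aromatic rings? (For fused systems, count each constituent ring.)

Rings A and B form a fused bicyclic system (with one nitrogen) with 10 sp² atoms and 10 π electrons from ring double bonds. 10 = 4(2)+2, so the system is aromatic and both rings count as aromatic (quinoline).
Ring C has two sp³ carbons, so it is not fully conjugated — not aromatic (1,4-cyclohexadiene).
Ring D is planar and fully conjugated; 3 ring double bonds (6 π electrons) plus the carbocation's empty p orbital (0, but keeps the ring conjugated) give 6 π electrons. Since 6 = 4n+2 (n=1), ring D is aromatic (tropylium cation).
Aromatic: A, B, D. Total: 3.

3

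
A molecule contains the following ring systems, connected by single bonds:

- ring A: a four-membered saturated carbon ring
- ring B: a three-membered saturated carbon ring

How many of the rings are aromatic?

0

Ring A has only sp³ atoms, so it is not fully conjugated — not aromatic (cyclobutane).
Ring B has only sp³ atoms, so it is not fully conjugated — not aromatic (cyclopropane).
No ring is aromatic. Total: 0.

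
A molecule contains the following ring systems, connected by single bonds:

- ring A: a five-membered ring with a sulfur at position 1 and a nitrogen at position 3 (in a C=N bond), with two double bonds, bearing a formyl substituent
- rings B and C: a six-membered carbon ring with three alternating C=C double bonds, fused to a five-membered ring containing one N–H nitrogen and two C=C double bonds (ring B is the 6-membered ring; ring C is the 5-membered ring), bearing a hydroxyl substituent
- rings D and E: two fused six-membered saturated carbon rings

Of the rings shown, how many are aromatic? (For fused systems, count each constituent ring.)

3

Ring A is fully conjugated (every ring atom contributes a p orbital); 2 ring double bonds (4 π electrons) plus a heteroatom lone pair (2) give 6 π electrons. 6 = 4(1)+2, so ring A is aromatic (thiazole).
Rings B and C form a fused bicyclic system (with one N–H) with 9 sp² atoms and 10 π electrons from ring double bonds plus a heteroatom lone pair. 10 = 4(2)+2, so the system is aromatic and both rings count as aromatic (indole).
Ring D has only sp³ atoms, so it is not fully conjugated — not aromatic (cyclohexane ring).
Ring E has only sp³ atoms, so it is not fully conjugated — not aromatic (cyclohexane ring).
Aromatic: A, B, C. Total: 3.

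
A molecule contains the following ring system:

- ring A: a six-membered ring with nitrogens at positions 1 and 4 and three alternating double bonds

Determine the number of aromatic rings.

1

Ring A has a continuous p-orbital overlap around the ring; 3 ring double bonds give 6 π electrons. That satisfies 4n+2 with n=1, so ring A is aromatic (pyrazine).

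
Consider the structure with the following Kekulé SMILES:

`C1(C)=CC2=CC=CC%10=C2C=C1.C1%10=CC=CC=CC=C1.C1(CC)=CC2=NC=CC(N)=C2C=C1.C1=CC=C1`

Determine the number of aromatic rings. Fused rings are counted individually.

The SMILES encodes two fused six-membered carbon rings, each with three alternating C=C double bonds; an eight-membered carbon ring with four alternating C=C double bonds; two fused six-membered rings, each with three alternating double bonds; one ring is all carbon and the other has one ring nitrogen; a four-membered carbon ring with two alternating C=C double bonds.
The fused 6/6-membered bicyclic is a single π system with 10 sp² atoms and 10 π electrons from ring double bonds. 10 = 4(2)+2, so the system is aromatic and both rings count as aromatic (naphthalene).
The 8-membered ring has only sp² ring atoms; a planar conformation would have a fully conjugated π system of 8 electrons. But 8 = 4(2), which is 4n not 4n+2, so it is not aromatic (cyclooctatetraene) — cyclooctatetraene distorts into a non-planar tub to avoid antiaromaticity.
The fused 6/6-membered bicyclic (with one nitrogen) is a single π system with 10 sp² atoms and 10 π electrons from ring double bonds. 10 = 4(2)+2, so the system is aromatic and both rings count as aromatic (quinoline).
The 4-membered ring has only sp² ring atoms; a planar conformation would have a fully conjugated π system of 4 electrons. But 4 = 4(1), which is 4n not 4n+2, so it is not aromatic (cyclobutadiene) — cyclobutadiene is antiaromatic and distorts to a rectangle.
4 of the 6 rings are aromatic. Total: 4.

4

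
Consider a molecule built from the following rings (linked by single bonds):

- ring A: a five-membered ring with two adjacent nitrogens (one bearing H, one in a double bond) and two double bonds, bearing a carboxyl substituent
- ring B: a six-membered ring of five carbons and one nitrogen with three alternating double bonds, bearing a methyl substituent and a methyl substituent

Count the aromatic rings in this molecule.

Ring A has a continuous p-orbital overlap around the ring; 2 ring double bonds (4 π electrons) plus a heteroatom lone pair (2) give 6 π electrons. 6 = 4(1)+2, so ring A is aromatic (pyrazole).
Ring B has a continuous p-orbital overlap around the ring; 3 ring double bonds give 6 π electrons. 6 = 4(1)+2, so ring B is aromatic (pyridine).
Aromatic: A, B. Total: 2.

2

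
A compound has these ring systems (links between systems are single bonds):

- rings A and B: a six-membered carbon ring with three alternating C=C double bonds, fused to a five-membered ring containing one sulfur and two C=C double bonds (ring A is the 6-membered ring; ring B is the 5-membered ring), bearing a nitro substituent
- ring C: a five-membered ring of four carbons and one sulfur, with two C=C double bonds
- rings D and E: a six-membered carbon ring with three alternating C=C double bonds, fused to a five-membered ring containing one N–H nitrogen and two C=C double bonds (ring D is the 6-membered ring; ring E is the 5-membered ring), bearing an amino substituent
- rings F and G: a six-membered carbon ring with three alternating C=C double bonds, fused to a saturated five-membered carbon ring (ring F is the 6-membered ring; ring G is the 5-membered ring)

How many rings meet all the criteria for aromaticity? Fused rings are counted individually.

6

Rings A and B form a fused bicyclic system (with one sulfur) with 9 sp² atoms and 10 π electrons from ring double bonds plus a heteroatom lone pair. 10 = 4(2)+2, so the system is aromatic and both rings count as aromatic (benzothiophene).
Ring C is fully conjugated (every ring atom contributes a p orbital); 2 ring double bonds (4 π electrons) plus a heteroatom lone pair (2) give 6 π electrons. 6 = 4(1)+2, so ring C is aromatic (thiophene).
Rings D and E form a fused bicyclic system (with one N–H) with 9 sp² atoms and 10 π electrons from ring double bonds plus a heteroatom lone pair. 10 = 4(2)+2, so the system is aromatic and both rings count as aromatic (indole).
Ring F is fully conjugated (every ring atom contributes a p orbital); 3 ring double bonds give 6 π electrons. That satisfies 4n+2 with n=1, so ring F is aromatic (benzene ring).
Ring G has three sp³ carbons, so it is not fully conjugated — not aromatic (cyclopentane ring).
Aromatic: A, B, C, D, E, F. Total: 6.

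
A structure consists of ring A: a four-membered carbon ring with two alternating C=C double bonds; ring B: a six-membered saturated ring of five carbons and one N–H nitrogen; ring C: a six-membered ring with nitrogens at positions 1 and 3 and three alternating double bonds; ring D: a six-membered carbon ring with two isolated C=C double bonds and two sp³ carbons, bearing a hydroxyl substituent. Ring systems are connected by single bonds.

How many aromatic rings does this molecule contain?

1

Ring A has only sp² ring atoms; a planar conformation would have a fully conjugated π system of 4 electrons. But 4 = 4(1), which is 4n not 4n+2, so ring A is not aromatic (cyclobutadiene) — cyclobutadiene is antiaromatic and distorts to a rectangle.
Ring B has only sp³ atoms, so it is not fully conjugated — not aromatic (piperidine).
Ring C is fully conjugated (every ring atom contributes a p orbital); 3 ring double bonds give 6 π electrons. That satisfies 4n+2 with n=1, so ring C is aromatic (pyrimidine).
Ring D has two sp³ carbons, so it is not fully conjugated — not aromatic (1,4-cyclohexadiene).
Aromatic: C. Total: 1.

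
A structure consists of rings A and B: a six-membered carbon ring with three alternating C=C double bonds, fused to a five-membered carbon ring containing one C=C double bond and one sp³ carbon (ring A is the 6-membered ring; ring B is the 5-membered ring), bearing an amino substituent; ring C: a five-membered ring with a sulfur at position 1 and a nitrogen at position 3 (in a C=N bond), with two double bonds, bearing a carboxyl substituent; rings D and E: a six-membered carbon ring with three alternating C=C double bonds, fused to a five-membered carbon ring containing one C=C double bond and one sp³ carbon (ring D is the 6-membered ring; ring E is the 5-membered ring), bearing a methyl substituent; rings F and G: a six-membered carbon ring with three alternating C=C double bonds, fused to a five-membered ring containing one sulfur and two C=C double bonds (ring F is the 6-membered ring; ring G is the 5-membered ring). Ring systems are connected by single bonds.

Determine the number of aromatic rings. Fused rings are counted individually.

Ring A has a continuous p-orbital overlap around the ring; 3 ring double bonds give 6 π electrons. Since 6 = 4n+2 (n=1), ring A is aromatic (benzene ring).
Ring B has one sp³ carbon, so it is not fully conjugated — not aromatic (cyclopentene ring).
Ring C is fully conjugated (every ring atom contributes a p orbital); 2 ring double bonds (4 π electrons) plus a heteroatom lone pair (2) give 6 π electrons. That satisfies 4n+2 with n=1, so ring C is aromatic (thiazole).
Ring D has a continuous p-orbital overlap around the ring; 3 ring double bonds give 6 π electrons. Since 6 = 4n+2 (n=1), ring D is aromatic (benzene ring).
Ring E has one sp³ carbon, so it is not fully conjugated — not aromatic (cyclopentene ring).
Rings F and G form a fused bicyclic system (with one sulfur) with 9 sp² atoms and 10 π electrons from ring double bonds plus a heteroatom lone pair. 10 = 4(2)+2, so the system is aromatic and both rings count as aromatic (benzothiophene).
Aromatic: A, C, D, F, G. Total: 5.

5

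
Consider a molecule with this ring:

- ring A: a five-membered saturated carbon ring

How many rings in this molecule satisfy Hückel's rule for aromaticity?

0

Ring A has only sp³ atoms, so it is not fully conjugated — not aromatic (cyclopentane).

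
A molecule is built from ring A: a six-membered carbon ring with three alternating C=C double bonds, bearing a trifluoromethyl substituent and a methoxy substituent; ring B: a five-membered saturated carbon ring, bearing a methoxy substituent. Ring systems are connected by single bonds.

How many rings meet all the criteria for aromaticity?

Ring A is planar and fully conjugated; 3 ring double bonds give 6 π electrons. That satisfies 4n+2 with n=1, so ring A is aromatic (benzene).
Ring B has only sp³ atoms, so it is not fully conjugated — not aromatic (cyclopentane).
Aromatic: A. Total: 1.

1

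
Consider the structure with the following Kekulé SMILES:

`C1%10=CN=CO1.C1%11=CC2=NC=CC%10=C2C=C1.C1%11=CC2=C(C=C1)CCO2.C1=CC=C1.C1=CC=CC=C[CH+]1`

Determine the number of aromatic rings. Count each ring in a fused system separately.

The SMILES encodes a five-membered ring with an oxygen at position 1 and a nitrogen at position 3 (in a C=N bond), with two double bonds; two fused six-membered rings, each with three alternating double bonds; one ring is all carbon and the other has one ring nitrogen; a six-membered carbon ring with three alternating C=C double bonds, fused to a five-membered ring containing one oxygen and two sp³ carbons; a four-membered carbon ring with two alternating C=C double bonds; a seven-membered all-carbon ring bearing a positive charge on one carbon, with three C=C double bonds.
The 5-membered ring with one oxygen and one =N– has a continuous p-orbital overlap around the ring; 2 ring double bonds (4 π electrons) plus a heteroatom lone pair (2) give 6 π electrons. 6 = 4(1)+2, so it is aromatic (oxazole).
The fused 6/6-membered bicyclic (with one nitrogen) is a single π system with 10 sp² atoms and 10 π electrons from ring double bonds. 10 = 4(2)+2, so the system is aromatic and both rings count as aromatic (quinoline).
The 6-membered ring is fully conjugated (every ring atom contributes a p orbital); 3 ring double bonds give 6 π electrons. Since 6 = 4n+2 (n=1), it is aromatic (benzene ring).
The 5-membered ring with one oxygen has two sp³ carbons, so it is not fully conjugated — not aromatic (oxolane ring).
The 4-membered ring has only sp² ring atoms; a planar conformation would have a fully conjugated π system of 4 electrons. But 4 = 4(1), which is 4n not 4n+2, so it is not aromatic (cyclobutadiene) — cyclobutadiene is antiaromatic and distorts to a rectangle.
The 7-membered ring has a continuous p-orbital overlap around the ring; 3 ring double bonds (6 π electrons) plus the carbocation's empty p orbital (0, but keeps the ring conjugated) give 6 π electrons. Since 6 = 4n+2 (n=1), it is aromatic (tropylium cation).
5 of the 7 rings are aromatic. Total: 5.

5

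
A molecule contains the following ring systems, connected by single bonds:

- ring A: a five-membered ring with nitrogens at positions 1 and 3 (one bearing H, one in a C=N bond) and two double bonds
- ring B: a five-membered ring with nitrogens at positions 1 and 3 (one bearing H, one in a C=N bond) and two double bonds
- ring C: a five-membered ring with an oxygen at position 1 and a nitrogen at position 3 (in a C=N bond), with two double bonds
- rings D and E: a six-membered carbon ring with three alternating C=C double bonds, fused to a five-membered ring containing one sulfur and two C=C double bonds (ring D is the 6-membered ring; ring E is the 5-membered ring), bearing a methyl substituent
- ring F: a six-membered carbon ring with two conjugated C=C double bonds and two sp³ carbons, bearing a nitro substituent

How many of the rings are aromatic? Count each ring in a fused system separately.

Ring A has a continuous p-orbital overlap around the ring; 2 ring double bonds (4 π electrons) plus a heteroatom lone pair (2) give 6 π electrons. 6 = 4(1)+2, so ring A is aromatic (imidazole).
Ring B has a continuous p-orbital overlap around the ring; 2 ring double bonds (4 π electrons) plus a heteroatom lone pair (2) give 6 π electrons. 6 = 4(1)+2, so ring B is aromatic (imidazole).
Ring C is fully conjugated (every ring atom contributes a p orbital); 2 ring double bonds (4 π electrons) plus a heteroatom lone pair (2) give 6 π electrons. Since 6 = 4n+2 (n=1), ring C is aromatic (oxazole).
Rings D and E form a fused bicyclic system (with one sulfur) with 9 sp² atoms and 10 π electrons from ring double bonds plus a heteroatom lone pair. 10 = 4(2)+2, so the system is aromatic and both rings count as aromatic (benzothiophene).
Ring F has two sp³ carbons, so it is not fully conjugated — not aromatic (1,3-cyclohexadiene).
Aromatic: A, B, C, D, E. Total: 5.

5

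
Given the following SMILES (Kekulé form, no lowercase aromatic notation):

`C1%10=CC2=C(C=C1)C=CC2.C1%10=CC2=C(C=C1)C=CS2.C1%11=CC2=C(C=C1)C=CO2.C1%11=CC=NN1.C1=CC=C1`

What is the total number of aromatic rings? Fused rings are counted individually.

6

The SMILES encodes a six-membered carbon ring with three alternating C=C double bonds, fused to a five-membered carbon ring containing one C=C double bond and one sp³ carbon; a six-membered carbon ring with three alternating C=C double bonds, fused to a five-membered ring containing one sulfur and two C=C double bonds; a six-membered carbon ring with three alternating C=C double bonds, fused to a five-membered ring containing one oxygen and two C=C double bonds; a five-membered ring with two adjacent nitrogens (one bearing H, one in a double bond) and two double bonds; a four-membered carbon ring with two alternating C=C double bonds.
The 6-membered ring is fully conjugated (every ring atom contributes a p orbital); 3 ring double bonds give 6 π electrons. Since 6 = 4n+2 (n=1), it is aromatic (benzene ring).
The 5-membered ring has one sp³ carbon, so it is not fully conjugated — not aromatic (cyclopentene ring).
The fused 6/5-membered bicyclic (with one sulfur) is a single π system with 9 sp² atoms and 10 π electrons from ring double bonds plus a heteroatom lone pair. 10 = 4(2)+2, so the system is aromatic and both rings count as aromatic (benzothiophene).
The fused 6/5-membered bicyclic (with one oxygen) is a single π system with 9 sp² atoms and 10 π electrons from ring double bonds plus a heteroatom lone pair. 10 = 4(2)+2, so the system is aromatic and both rings count as aromatic (benzofuran).
The 5-membered ring with two adjacent nitrogens (one N–H, one =N–) is planar and fully conjugated; 2 ring double bonds (4 π electrons) plus a heteroatom lone pair (2) give 6 π electrons. 6 = 4(1)+2, so it is aromatic (pyrazole).
The 4-membered ring has only sp² ring atoms; a planar conformation would have a fully conjugated π system of 4 electrons. But 4 = 4(1), which is 4n not 4n+2, so it is not aromatic (cyclobutadiene) — cyclobutadiene is antiaromatic and distorts to a rectangle.
6 of the 8 rings are aromatic. Total: 6.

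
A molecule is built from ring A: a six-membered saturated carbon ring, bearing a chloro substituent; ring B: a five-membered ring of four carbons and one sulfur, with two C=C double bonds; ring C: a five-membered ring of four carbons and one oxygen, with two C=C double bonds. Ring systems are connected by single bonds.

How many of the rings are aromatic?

2

Ring A has only sp³ atoms, so it is not fully conjugated — not aromatic (cyclohexane).
Ring B has a continuous p-orbital overlap around the ring; 2 ring double bonds (4 π electrons) plus a heteroatom lone pair (2) give 6 π electrons. Since 6 = 4n+2 (n=1), ring B is aromatic (thiophene).
Ring C is planar and fully conjugated; 2 ring double bonds (4 π electrons) plus a heteroatom lone pair (2) give 6 π electrons. That satisfies 4n+2 with n=1, so ring C is aromatic (furan).
Aromatic: B, C. Total: 2.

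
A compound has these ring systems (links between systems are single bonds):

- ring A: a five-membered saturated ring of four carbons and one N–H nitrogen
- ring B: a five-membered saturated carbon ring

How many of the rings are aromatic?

Ring A has only sp³ atoms, so it is not fully conjugated — not aromatic (pyrrolidine).
Ring B has only sp³ atoms, so it is not fully conjugated — not aromatic (cyclopentane).
No ring is aromatic. Total: 0.

0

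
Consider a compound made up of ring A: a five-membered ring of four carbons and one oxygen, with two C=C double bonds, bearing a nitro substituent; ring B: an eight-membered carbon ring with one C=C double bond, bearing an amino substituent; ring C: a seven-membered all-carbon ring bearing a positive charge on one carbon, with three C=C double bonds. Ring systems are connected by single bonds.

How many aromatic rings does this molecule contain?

Ring A is planar and fully conjugated; 2 ring double bonds (4 π electrons) plus a heteroatom lone pair (2) give 6 π electrons. That satisfies 4n+2 with n=1, so ring A is aromatic (furan).
Ring B has six sp³ carbons, so it is not fully conjugated — not aromatic (cyclooctene).
Ring C is fully conjugated (every ring atom contributes a p orbital); 3 ring double bonds (6 π electrons) plus the carbocation's empty p orbital (0, but keeps the ring conjugated) give 6 π electrons. That satisfies 4n+2 with n=1, so ring C is aromatic (tropylium cation).
Aromatic: A, C. Total: 2.

2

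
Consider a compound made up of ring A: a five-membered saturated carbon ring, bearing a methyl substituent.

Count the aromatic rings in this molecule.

Ring A has only sp³ atoms, so it is not fully conjugated — not aromatic (cyclopentane).

0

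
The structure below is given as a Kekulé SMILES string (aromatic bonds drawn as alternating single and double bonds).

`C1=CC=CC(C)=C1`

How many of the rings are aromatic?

The SMILES encodes a six-membered carbon ring with three alternating C=C double bonds.
The 6-membered ring has a continuous p-orbital overlap around the ring; 3 ring double bonds give 6 π electrons. 6 = 4(1)+2, so it is aromatic (benzene).

1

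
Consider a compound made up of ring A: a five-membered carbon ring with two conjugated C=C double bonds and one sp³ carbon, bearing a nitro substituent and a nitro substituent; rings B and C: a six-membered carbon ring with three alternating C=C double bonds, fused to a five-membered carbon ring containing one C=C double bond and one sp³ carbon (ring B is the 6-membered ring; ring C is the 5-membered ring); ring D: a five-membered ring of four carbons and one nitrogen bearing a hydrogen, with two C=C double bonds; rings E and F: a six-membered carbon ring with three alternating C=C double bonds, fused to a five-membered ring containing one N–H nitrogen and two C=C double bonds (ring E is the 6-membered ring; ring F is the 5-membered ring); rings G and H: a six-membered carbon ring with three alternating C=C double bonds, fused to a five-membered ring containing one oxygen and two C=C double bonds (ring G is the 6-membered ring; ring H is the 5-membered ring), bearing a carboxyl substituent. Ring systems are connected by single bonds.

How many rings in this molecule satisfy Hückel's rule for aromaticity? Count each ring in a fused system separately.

6

Ring A has one sp³ carbon, so it is not fully conjugated — not aromatic (cyclopentadiene).
Ring B is fully conjugated (every ring atom contributes a p orbital); 3 ring double bonds give 6 π electrons. That satisfies 4n+2 with n=1, so ring B is aromatic (benzene ring).
Ring C has one sp³ carbon, so it is not fully conjugated — not aromatic (cyclopentene ring).
Ring D is planar and fully conjugated; 2 ring double bonds (4 π electrons) plus a heteroatom lone pair (2) give 6 π electrons. That satisfies 4n+2 with n=1, so ring D is aromatic (pyrrole).
Rings E and F form a fused bicyclic system (with one N–H) with 9 sp² atoms and 10 π electrons from ring double bonds plus a heteroatom lone pair. 10 = 4(2)+2, so the system is aromatic and both rings count as aromatic (indole).
Rings G and H form a fused bicyclic system (with one oxygen) with 9 sp² atoms and 10 π electrons from ring double bonds plus a heteroatom lone pair. 10 = 4(2)+2, so the system is aromatic and both rings count as aromatic (benzofuran).
Aromatic: B, D, E, F, G, H. Total: 6.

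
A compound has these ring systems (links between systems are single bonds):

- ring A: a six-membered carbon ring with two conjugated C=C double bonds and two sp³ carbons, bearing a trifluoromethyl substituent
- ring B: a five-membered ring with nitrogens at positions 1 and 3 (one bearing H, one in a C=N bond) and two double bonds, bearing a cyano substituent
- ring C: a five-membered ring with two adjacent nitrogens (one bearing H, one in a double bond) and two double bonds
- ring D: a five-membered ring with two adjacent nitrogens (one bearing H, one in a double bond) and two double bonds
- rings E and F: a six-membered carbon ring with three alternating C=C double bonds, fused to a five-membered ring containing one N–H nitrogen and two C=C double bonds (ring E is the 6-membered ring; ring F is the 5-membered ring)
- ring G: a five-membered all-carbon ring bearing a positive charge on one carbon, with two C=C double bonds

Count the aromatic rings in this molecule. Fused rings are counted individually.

Ring A has two sp³ carbons, so it is not fully conjugated — not aromatic (1,3-cyclohexadiene).
Ring B has a continuous p-orbital overlap around the ring; 2 ring double bonds (4 π electrons) plus a heteroatom lone pair (2) give 6 π electrons. 6 = 4(1)+2, so ring B is aromatic (imidazole).
Ring C is fully conjugated (every ring atom contributes a p orbital); 2 ring double bonds (4 π electrons) plus a heteroatom lone pair (2) give 6 π electrons. Since 6 = 4n+2 (n=1), ring C is aromatic (pyrazole).
Ring D has a continuous p-orbital overlap around the ring; 2 ring double bonds (4 π electrons) plus a heteroatom lone pair (2) give 6 π electrons. That satisfies 4n+2 with n=1, so ring D is aromatic (pyrazole).
Rings E and F form a fused bicyclic system (with one N–H) with 9 sp² atoms and 10 π electrons from ring double bonds plus a heteroatom lone pair. 10 = 4(2)+2, so the system is aromatic and both rings count as aromatic (indole).
Ring G has only sp² ring atoms; a planar conformation would have a fully conjugated π system of 4 electrons. But 4 = 4(1), which is 4n not 4n+2, so ring G is not aromatic (cyclopentadienyl cation).
Aromatic: B, C, D, E, F. Total: 5.

5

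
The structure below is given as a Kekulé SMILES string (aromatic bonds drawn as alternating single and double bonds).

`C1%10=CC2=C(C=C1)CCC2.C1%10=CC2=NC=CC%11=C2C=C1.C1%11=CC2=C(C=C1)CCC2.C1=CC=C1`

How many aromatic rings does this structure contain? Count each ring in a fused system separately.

4

The SMILES encodes a six-membered carbon ring with three alternating C=C double bonds, fused to a saturated five-membered carbon ring; two fused six-membered rings, each with three alternating double bonds; one ring is all carbon and the other has one ring nitrogen; a six-membered carbon ring with three alternating C=C double bonds, fused to a saturated five-membered carbon ring; a four-membered carbon ring with two alternating C=C double bonds.
The 6-membered ring is planar and fully conjugated; 3 ring double bonds give 6 π electrons. 6 = 4(1)+2, so it is aromatic (benzene ring).
The 5-membered ring has three sp³ carbons, so it is not fully conjugated — not aromatic (cyclopentane ring).
The fused 6/6-membered bicyclic (with one nitrogen) is a single π system with 10 sp² atoms and 10 π electrons from ring double bonds. 10 = 4(2)+2, so the system is aromatic and both rings count as aromatic (quinoline).
The second 6-membered ring is planar and fully conjugated; 3 ring double bonds give 6 π electrons. That satisfies 4n+2 with n=1, so it is aromatic (benzene ring).
The second 5-membered ring has three sp³ carbons, so it is not fully conjugated — not aromatic (cyclopentane ring).
The 4-membered ring has only sp² ring atoms; a planar conformation would have a fully conjugated π system of 4 electrons. But 4 = 4(1), which is 4n not 4n+2, so it is not aromatic (cyclobutadiene) — cyclobutadiene is antiaromatic and distorts to a rectangle.
4 of the 7 rings are aromatic. Total: 4.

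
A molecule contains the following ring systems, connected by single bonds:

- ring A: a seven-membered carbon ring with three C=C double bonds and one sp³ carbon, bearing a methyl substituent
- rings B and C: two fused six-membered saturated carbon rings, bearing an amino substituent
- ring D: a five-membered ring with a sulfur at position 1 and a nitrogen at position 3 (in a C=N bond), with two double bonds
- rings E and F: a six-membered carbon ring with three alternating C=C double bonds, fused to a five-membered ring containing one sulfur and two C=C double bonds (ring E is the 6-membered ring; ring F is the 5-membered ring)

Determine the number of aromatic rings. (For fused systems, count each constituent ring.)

Ring A has one sp³ carbon, so it is not fully conjugated — not aromatic (cycloheptatriene).
Ring B has only sp³ atoms, so it is not fully conjugated — not aromatic (cyclohexane ring).
Ring C has only sp³ atoms, so it is not fully conjugated — not aromatic (cyclohexane ring).
Ring D has a continuous p-orbital overlap around the ring; 2 ring double bonds (4 π electrons) plus a heteroatom lone pair (2) give 6 π electrons. Since 6 = 4n+2 (n=1), ring D is aromatic (thiazole).
Rings E and F form a fused bicyclic system (with one sulfur) with 9 sp² atoms and 10 π electrons from ring double bonds plus a heteroatom lone pair. 10 = 4(2)+2, so the system is aromatic and both rings count as aromatic (benzothiophene).
Aromatic: D, E, F. Total: 3.

3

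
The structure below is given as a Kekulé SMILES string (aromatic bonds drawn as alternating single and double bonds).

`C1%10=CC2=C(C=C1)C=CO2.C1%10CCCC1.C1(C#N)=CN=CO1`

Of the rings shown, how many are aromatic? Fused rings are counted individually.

The SMILES encodes a six-membered carbon ring with three alternating C=C double bonds, fused to a five-membered ring containing one oxygen and two C=C double bonds; a five-membered saturated carbon ring; a five-membered ring with an oxygen at position 1 and a nitrogen at position 3 (in a C=N bond), with two double bonds.
The fused 6/5-membered bicyclic (with one oxygen) is a single π system with 9 sp² atoms and 10 π electrons from ring double bonds plus a heteroatom lone pair. 10 = 4(2)+2, so the system is aromatic and both rings count as aromatic (benzofuran).
The 5-membered ring has only sp³ atoms, so it is not fully conjugated — not aromatic (cyclopentane).
The 5-membered ring with one oxygen and one =N– is planar and fully conjugated; 2 ring double bonds (4 π electrons) plus a heteroatom lone pair (2) give 6 π electrons. That satisfies 4n+2 with n=1, so it is aromatic (oxazole).
3 of the 4 rings are aromatic. Total: 3.

3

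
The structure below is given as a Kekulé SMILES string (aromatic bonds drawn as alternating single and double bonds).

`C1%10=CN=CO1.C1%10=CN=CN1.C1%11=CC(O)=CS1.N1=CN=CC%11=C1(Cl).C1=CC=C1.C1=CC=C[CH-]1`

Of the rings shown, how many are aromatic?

The SMILES encodes a five-membered ring with an oxygen at position 1 and a nitrogen at position 3 (in a C=N bond), with two double bonds; a five-membered ring with nitrogens at positions 1 and 3 (one bearing H, one in a C=N bond) and two double bonds; a five-membered ring of four carbons and one sulfur, with two C=C double bonds; a six-membered ring with nitrogens at positions 1 and 3 and three alternating double bonds; a four-membered carbon ring with two alternating C=C double bonds; a five-membered all-carbon ring bearing a negative charge on one carbon, with two C=C double bonds.
The 5-membered ring with one oxygen and one =N– is fully conjugated (every ring atom contributes a p orbital); 2 ring double bonds (4 π electrons) plus a heteroatom lone pair (2) give 6 π electrons. Since 6 = 4n+2 (n=1), it is aromatic (oxazole).
The 5-membered ring with two nitrogens (one N–H, one =N–) is planar and fully conjugated; 2 ring double bonds (4 π electrons) plus a heteroatom lone pair (2) give 6 π electrons. That satisfies 4n+2 with n=1, so it is aromatic (imidazole).
The 5-membered ring with one sulfur is fully conjugated (every ring atom contributes a p orbital); 2 ring double bonds (4 π electrons) plus a heteroatom lone pair (2) give 6 π electrons. 6 = 4(1)+2, so it is aromatic (thiophene).
The 6-membered ring with two nitrogens (1,3) has a continuous p-orbital overlap around the ring; 3 ring double bonds give 6 π electrons. 6 = 4(1)+2, so it is aromatic (pyrimidine).
The 4-membered ring has only sp² ring atoms; a planar conformation would have a fully conjugated π system of 4 electrons. But 4 = 4(1), which is 4n not 4n+2, so it is not aromatic (cyclobutadiene) — cyclobutadiene is antiaromatic and distorts to a rectangle.
The 5-membered ring has a continuous p-orbital overlap around the ring; 2 ring double bonds (4 π electrons) plus the carbanion lone pair (2) give 6 π electrons. Since 6 = 4n+2 (n=1), it is aromatic (cyclopentadienyl anion).
5 of the 6 rings are aromatic. Total: 5.

5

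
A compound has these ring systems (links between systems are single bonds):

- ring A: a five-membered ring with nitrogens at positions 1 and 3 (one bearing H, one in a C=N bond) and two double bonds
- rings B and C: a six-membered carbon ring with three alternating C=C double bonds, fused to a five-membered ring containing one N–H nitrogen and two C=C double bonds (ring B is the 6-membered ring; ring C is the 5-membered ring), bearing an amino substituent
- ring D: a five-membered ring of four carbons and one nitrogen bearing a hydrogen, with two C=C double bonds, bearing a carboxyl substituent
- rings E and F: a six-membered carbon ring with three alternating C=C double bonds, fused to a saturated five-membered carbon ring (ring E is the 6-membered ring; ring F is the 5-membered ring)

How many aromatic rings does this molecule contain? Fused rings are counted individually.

5

Ring A has a continuous p-orbital overlap around the ring; 2 ring double bonds (4 π electrons) plus a heteroatom lone pair (2) give 6 π electrons. That satisfies 4n+2 with n=1, so ring A is aromatic (imidazole).
Rings B and C form a fused bicyclic system (with one N–H) with 9 sp² atoms and 10 π electrons from ring double bonds plus a heteroatom lone pair. 10 = 4(2)+2, so the system is aromatic and both rings count as aromatic (indole).
Ring D is fully conjugated (every ring atom contributes a p orbital); 2 ring double bonds (4 π electrons) plus a heteroatom lone pair (2) give 6 π electrons. 6 = 4(1)+2, so ring D is aromatic (pyrrole).
Ring E has a continuous p-orbital overlap around the ring; 3 ring double bonds give 6 π electrons. 6 = 4(1)+2, so ring E is aromatic (benzene ring).
Ring F has three sp³ carbons, so it is not fully conjugated — not aromatic (cyclopentane ring).
Aromatic: A, B, C, D, E. Total: 5.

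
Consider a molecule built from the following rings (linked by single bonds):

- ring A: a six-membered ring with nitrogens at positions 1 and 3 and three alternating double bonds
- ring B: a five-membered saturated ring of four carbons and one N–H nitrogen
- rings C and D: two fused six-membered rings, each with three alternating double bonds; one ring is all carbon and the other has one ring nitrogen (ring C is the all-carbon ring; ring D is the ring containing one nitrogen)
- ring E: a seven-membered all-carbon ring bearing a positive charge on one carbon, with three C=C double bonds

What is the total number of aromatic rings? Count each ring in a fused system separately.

Ring A is fully conjugated (every ring atom contributes a p orbital); 3 ring double bonds give 6 π electrons. Since 6 = 4n+2 (n=1), ring A is aromatic (pyrimidine).
Ring B has only sp³ atoms, so it is not fully conjugated — not aromatic (pyrrolidine).
Rings C and D form a fused bicyclic system (with one nitrogen) with 10 sp² atoms and 10 π electrons from ring double bonds. 10 = 4(2)+2, so the system is aromatic and both rings count as aromatic (quinoline).
Ring E has a continuous p-orbital overlap around the ring; 3 ring double bonds (6 π electrons) plus the carbocation's empty p orbital (0, but keeps the ring conjugated) give 6 π electrons. Since 6 = 4n+2 (n=1), ring E is aromatic (tropylium cation).
Aromatic: A, C, D, E. Total: 4.

4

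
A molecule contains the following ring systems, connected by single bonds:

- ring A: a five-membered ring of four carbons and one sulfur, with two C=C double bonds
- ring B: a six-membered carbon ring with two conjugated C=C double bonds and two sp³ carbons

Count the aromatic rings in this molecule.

1

Ring A has a continuous p-orbital overlap around the ring; 2 ring double bonds (4 π electrons) plus a heteroatom lone pair (2) give 6 π electrons. 6 = 4(1)+2, so ring A is aromatic (thiophene).
Ring B has two sp³ carbons, so it is not fully conjugated — not aromatic (1,3-cyclohexadiene).
Aromatic: A. Total: 1.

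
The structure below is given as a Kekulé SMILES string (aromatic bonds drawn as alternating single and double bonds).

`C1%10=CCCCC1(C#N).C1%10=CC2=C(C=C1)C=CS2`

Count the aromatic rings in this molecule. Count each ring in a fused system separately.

The SMILES encodes a six-membered carbon ring with one C=C double bond; a six-membered carbon ring with three alternating C=C double bonds, fused to a five-membered ring containing one sulfur and two C=C double bonds.
The 6-membered ring has four sp³ carbons, so it is not fully conjugated — not aromatic (cyclohexene).
The fused 6/5-membered bicyclic (with one sulfur) is a single π system with 9 sp² atoms and 10 π electrons from ring double bonds plus a heteroatom lone pair. 10 = 4(2)+2, so the system is aromatic and both rings count as aromatic (benzothiophene).
2 of the 3 rings are aromatic. Total: 2.

2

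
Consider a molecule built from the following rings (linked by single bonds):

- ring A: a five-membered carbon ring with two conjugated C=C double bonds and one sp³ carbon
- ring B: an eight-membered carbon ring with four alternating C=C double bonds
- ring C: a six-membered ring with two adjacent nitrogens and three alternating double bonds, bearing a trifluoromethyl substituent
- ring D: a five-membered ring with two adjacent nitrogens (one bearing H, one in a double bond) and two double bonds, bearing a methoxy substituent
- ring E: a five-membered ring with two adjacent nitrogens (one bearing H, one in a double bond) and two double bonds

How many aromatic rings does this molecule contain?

3

Ring A has one sp³ carbon, so it is not fully conjugated — not aromatic (cyclopentadiene).
Ring B has only sp² ring atoms; a planar conformation would have a fully conjugated π system of 8 electrons. But 8 = 4(2), which is 4n not 4n+2, so ring B is not aromatic (cyclooctatetraene) — cyclooctatetraene distorts into a non-planar tub to avoid antiaromaticity.
Ring C is planar and fully conjugated; 3 ring double bonds give 6 π electrons. That satisfies 4n+2 with n=1, so ring C is aromatic (pyridazine).
Ring D is planar and fully conjugated; 2 ring double bonds (4 π electrons) plus a heteroatom lone pair (2) give 6 π electrons. Since 6 = 4n+2 (n=1), ring D is aromatic (pyrazole).
Ring E is fully conjugated (every ring atom contributes a p orbital); 2 ring double bonds (4 π electrons) plus a heteroatom lone pair (2) give 6 π electrons. Since 6 = 4n+2 (n=1), ring E is aromatic (pyrazole).
Aromatic: C, D, E. Total: 3.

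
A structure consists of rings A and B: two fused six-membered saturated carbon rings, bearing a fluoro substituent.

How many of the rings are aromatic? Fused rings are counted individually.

0

Ring A has only sp³ atoms, so it is not fully conjugated — not aromatic (cyclohexane ring).
Ring B has only sp³ atoms, so it is not fully conjugated — not aromatic (cyclohexane ring).
No ring is aromatic. Total: 0.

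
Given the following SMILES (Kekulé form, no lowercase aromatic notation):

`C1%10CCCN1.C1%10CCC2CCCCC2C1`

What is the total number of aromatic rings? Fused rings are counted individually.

0

The SMILES encodes a five-membered saturated ring of four carbons and one N–H nitrogen; two fused six-membered saturated carbon rings.
The 5-membered ring with one N–H has only sp³ atoms, so it is not fully conjugated — not aromatic (pyrrolidine).
The 6-membered ring has only sp³ atoms, so it is not fully conjugated — not aromatic (cyclohexane ring).
The second 6-membered ring has only sp³ atoms, so it is not fully conjugated — not aromatic (cyclohexane ring).
None of the rings are aromatic. Total: 0.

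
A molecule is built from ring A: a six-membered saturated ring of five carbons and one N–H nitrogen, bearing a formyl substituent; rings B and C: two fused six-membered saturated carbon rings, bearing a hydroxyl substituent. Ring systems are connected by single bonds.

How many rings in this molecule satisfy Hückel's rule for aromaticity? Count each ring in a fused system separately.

0

Ring A has only sp³ atoms, so it is not fully conjugated — not aromatic (piperidine).
Ring B has only sp³ atoms, so it is not fully conjugated — not aromatic (cyclohexane ring).
Ring C has only sp³ atoms, so it is not fully conjugated — not aromatic (cyclohexane ring).
No ring is aromatic. Total: 0.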